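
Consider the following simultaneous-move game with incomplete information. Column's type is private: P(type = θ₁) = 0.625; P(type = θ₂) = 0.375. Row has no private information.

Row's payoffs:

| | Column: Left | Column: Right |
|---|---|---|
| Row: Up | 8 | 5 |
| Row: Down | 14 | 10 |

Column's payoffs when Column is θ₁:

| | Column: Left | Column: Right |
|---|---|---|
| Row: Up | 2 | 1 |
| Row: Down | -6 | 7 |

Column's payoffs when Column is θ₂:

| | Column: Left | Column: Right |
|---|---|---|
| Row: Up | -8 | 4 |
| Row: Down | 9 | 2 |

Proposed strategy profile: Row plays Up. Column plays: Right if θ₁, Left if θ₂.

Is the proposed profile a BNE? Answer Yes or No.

No

A profile is a BNE iff every type of every player is best-responding given beliefs about the other side.
Row plays Up: E[Up] = 0.625·(5) + 0.375·(8) = 6.125; E[Down] = 11.5. Not best-responding. ✗
Column (type θ₁), facing Up: Left gives 2, Right gives 1. Proposed Right is not best — profitable deviation exists. ✗
Column (type θ₂), facing Up: Left gives -8, Right gives 4. Proposed Left is not best — profitable deviation exists. ✗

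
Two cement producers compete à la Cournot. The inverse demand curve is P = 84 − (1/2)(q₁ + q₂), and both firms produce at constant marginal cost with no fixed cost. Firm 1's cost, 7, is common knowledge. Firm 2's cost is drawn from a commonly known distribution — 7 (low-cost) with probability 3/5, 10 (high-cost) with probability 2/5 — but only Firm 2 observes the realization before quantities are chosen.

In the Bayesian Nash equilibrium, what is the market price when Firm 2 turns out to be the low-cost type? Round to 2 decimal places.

32.47

Firm 2 with cost c maximizes (84 − (1/2)(q₁+q₂) − c)·q₂, giving q₂(c) = (84 − c − (1/2)q₁).
E[c₂] = 3/5·7 + 2/5·10 = 8.2
Firm 1's FOC against E[q₂] yields q₁ = (84 − 2·7 + E[c₂])/(3/2) = (84 − 14 + 8.2)/(3/2) = 52.1333.
q₂(low-cost) = 50.9333, so P = 84 − (1/2)·(52.1333 + 50.9333) = 32.4667.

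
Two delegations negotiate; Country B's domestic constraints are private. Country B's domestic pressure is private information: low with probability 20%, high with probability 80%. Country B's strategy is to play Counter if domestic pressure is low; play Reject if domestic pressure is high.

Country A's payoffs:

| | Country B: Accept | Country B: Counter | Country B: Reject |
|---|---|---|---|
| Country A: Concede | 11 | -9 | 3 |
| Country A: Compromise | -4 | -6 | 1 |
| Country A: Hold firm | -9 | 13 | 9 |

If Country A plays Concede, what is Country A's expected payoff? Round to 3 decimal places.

0.600

E[Concede] = 0.2·(-9) + 0.8·3 = (-1.8) + 2.4 = 0.6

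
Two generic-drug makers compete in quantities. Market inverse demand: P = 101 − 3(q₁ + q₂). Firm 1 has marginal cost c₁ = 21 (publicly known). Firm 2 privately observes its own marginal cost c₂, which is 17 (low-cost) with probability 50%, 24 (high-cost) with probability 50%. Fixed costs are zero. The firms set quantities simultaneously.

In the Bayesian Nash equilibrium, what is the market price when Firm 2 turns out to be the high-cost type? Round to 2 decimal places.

49.25

Firm 2 with cost c maximizes (101 − 3(q₁+q₂) − c)·q₂, giving q₂(c) = (101 − c − 3q₁)/6.
E[c₂] = 0.5·17 + 0.5·24 = 20.5
Firm 1's FOC against E[q₂] yields q₁ = (101 − 2·21 + E[c₂])/9 = (101 − 42 + 20.5)/9 = 8.83333.
q₂(high-cost) = 8.41667, so P = 101 − 3·(8.83333 + 8.41667) = 49.25.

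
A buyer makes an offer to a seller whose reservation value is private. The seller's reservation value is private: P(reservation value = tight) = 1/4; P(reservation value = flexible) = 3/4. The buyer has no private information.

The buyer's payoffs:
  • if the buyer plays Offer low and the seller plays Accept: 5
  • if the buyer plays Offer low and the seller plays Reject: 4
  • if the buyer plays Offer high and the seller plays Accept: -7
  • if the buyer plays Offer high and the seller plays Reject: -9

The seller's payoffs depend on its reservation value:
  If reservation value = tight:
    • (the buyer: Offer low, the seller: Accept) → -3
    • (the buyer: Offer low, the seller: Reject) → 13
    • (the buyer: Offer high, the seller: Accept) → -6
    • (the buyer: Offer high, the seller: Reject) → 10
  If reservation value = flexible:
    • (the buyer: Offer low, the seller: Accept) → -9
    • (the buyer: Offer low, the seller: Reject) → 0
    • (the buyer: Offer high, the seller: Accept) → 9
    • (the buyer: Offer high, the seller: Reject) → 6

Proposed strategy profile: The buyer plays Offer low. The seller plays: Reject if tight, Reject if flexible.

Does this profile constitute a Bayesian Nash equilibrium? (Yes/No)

Yes

The buyer plays Offer low: E[Offer low] = 1/4·(4) + 3/4·(4) = 4; E[Offer high] = -9. Best-responding. ✓
The seller (reservation value tight), facing Offer low: Accept gives -3, Reject gives 13. Proposed Reject is best. ✓
The seller (reservation value flexible), facing Offer low: Accept gives -9, Reject gives 0. Proposed Reject is best. ✓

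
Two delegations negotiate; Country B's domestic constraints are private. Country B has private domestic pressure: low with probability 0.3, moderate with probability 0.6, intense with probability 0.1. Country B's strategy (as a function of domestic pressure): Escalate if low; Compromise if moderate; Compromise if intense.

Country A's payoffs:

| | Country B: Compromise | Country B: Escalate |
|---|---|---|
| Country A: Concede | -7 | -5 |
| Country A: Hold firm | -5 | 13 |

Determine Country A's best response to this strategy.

E[Concede] = 0.3·(-5) + 0.6·(-7) + 0.1·(-7) = -6.4
E[Hold firm] = 0.3·(13) + 0.6·(-5) + 0.1·(-5) = 0.4
Best response: Hold firm (0.4 is the largest).

Hold firm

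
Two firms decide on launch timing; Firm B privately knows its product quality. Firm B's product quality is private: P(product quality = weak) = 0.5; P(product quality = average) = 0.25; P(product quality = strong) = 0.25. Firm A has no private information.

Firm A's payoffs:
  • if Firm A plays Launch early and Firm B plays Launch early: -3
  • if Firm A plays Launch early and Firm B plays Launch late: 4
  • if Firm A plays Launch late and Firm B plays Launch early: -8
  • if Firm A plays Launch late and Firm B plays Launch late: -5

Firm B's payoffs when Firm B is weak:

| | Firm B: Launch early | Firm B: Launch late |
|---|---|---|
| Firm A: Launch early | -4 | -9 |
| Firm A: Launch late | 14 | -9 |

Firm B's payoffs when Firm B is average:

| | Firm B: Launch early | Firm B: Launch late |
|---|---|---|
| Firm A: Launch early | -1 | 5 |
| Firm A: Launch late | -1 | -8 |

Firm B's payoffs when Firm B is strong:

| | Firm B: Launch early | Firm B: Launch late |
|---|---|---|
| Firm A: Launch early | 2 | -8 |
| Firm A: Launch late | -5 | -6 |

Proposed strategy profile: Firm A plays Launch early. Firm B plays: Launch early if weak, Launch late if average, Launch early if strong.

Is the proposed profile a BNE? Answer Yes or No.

Yes

Firm A plays Launch early: E[Launch early] = 0.5·(-3) + 0.25·(4) + 0.25·(-3) = -1.25; E[Launch late] = -7.25. Best-responding. ✓
Firm B (product quality weak), facing Launch early: Launch early gives -4, Launch late gives -9. Proposed Launch early is best. ✓
Firm B (product quality average), facing Launch early: Launch early gives -1, Launch late gives 5. Proposed Launch late is best. ✓
Firm B (product quality strong), facing Launch early: Launch early gives 2, Launch late gives -8. Proposed Launch early is best. ✓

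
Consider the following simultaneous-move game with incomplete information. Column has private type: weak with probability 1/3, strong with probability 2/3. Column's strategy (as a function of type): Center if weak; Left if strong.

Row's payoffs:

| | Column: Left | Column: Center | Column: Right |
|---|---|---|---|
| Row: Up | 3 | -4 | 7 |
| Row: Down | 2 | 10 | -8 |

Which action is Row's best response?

E[Up] = 1/3·(-4) + 2/3·(3) = 2/3
E[Down] = 1/3·(10) + 2/3·(2) = 14/3
Best response: Down (14/3 is the largest).

Down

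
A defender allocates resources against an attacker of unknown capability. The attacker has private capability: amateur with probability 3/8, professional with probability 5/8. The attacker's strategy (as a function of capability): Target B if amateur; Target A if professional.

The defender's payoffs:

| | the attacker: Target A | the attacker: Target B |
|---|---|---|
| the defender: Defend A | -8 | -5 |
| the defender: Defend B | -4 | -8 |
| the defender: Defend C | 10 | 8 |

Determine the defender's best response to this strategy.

E[Defend A] = 3/8·(-5) + 5/8·(-8) = -55/8
E[Defend B] = 3/8·(-8) + 5/8·(-4) = -11/2
E[Defend C] = 3/8·(8) + 5/8·(10) = 37/4
Best response: Defend C (37/4 is the largest).

Defend C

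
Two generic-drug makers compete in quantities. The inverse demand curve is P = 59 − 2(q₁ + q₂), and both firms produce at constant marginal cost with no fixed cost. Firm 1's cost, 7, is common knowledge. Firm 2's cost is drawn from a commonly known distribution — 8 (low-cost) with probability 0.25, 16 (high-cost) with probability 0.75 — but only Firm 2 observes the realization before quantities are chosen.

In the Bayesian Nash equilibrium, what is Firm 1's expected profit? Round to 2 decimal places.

Firm 2 with cost c maximizes (59 − 2(q₁+q₂) − c)·q₂, giving q₂(c) = (59 − c − 2q₁)/4.
E[c₂] = 0.25·8 + 0.75·16 = 14
Firm 1's FOC against E[q₂] yields q₁ = (59 − 2·7 + E[c₂])/6 = (59 − 14 + 14)/6 = 9.83333.
E[P] = 59 − 2·(q₁ + E[q₂]) = 26.6667; Firm 1's expected profit = (E[P] − 7)·q₁ = (26.6667 − 7)·9.83333 = 193.389.

193.39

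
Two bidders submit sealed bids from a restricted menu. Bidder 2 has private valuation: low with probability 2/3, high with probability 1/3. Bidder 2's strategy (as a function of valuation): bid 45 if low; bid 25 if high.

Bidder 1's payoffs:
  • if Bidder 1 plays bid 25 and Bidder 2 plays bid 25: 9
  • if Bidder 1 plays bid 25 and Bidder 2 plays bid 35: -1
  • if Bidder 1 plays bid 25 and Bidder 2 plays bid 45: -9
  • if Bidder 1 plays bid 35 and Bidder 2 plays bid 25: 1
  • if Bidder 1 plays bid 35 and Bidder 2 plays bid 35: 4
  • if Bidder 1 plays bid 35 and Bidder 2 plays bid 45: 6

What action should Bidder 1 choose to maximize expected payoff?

E[bid 25] = 2/3·(-9) + 1/3·(9) = -3
E[bid 35] = 2/3·(6) + 1/3·(1) = 13/3
Best response: bid 35 (13/3 is the largest).

bid 35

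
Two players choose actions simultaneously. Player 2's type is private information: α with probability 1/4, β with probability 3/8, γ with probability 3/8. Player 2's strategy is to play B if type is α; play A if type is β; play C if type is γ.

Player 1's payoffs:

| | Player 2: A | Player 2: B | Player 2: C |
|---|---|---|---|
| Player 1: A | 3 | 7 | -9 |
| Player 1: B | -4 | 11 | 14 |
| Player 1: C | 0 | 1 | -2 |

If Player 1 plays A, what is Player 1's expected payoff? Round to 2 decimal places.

E[A] = 1/4·7 + 3/8·3 + 3/8·(-9) = 7/4 + 9/8 + (-27/8) = -1/2

-0.50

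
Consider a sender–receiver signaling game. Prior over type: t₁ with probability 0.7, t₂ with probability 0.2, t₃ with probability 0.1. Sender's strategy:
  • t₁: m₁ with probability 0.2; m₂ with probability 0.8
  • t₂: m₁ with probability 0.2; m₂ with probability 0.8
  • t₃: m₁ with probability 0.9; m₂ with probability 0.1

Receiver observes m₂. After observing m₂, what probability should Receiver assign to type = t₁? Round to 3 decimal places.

0.767

Apply Bayes' rule using the sender's strategy as the likelihood.
P(m₂) = 0.7·0.8 + 0.2·0.8 + 0.1·0.1 = 0.73
P(t₁ | m₂) = (0.7·0.8) / 0.73 = 0.56 / 0.73 = 0.767123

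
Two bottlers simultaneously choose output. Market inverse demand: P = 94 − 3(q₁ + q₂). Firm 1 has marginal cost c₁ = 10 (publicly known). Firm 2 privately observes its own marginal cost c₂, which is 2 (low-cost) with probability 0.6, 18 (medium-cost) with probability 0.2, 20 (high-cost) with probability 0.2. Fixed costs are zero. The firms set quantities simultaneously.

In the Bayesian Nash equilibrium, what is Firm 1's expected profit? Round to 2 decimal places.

Each type of Firm 2 best-responds to q₁; Firm 1 best-responds to the expected q₂ over Firm 2's types.
Firm 2 with cost c maximizes (94 − 3(q₁+q₂) − c)·q₂, giving q₂(c) = (94 − c − 3q₁)/6.
E[c₂] = 0.6·2 + 0.2·18 + 0.2·20 = 8.8
Firm 1's FOC against E[q₂] yields q₁ = (94 − 2·10 + E[c₂])/9 = (94 − 20 + 8.8)/9 = 9.2.
E[P] = 94 − 3·(q₁ + E[q₂]) = 37.6; Firm 1's expected profit = (E[P] − 10)·q₁ = (37.6 − 10)·9.2 = 253.92.

253.92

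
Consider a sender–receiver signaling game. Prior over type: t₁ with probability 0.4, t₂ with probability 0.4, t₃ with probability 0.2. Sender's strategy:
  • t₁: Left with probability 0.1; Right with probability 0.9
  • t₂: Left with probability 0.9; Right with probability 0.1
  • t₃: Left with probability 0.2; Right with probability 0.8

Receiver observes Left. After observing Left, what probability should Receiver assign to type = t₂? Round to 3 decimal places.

0.818

P(Left) = 0.4·0.1 + 0.4·0.9 + 0.2·0.2 = 0.44
P(t₂ | Left) = (0.4·0.9) / 0.44 = 0.36 / 0.44 = 0.818182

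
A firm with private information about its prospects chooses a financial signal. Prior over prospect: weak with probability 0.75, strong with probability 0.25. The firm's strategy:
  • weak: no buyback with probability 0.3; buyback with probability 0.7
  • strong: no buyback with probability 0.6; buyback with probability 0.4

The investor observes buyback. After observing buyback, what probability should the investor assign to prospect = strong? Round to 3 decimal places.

P(buyback) = 0.75·0.7 + 0.25·0.4 = 0.625
P(strong | buyback) = (0.25·0.4) / 0.625 = 0.1 / 0.625 = 0.16

0.160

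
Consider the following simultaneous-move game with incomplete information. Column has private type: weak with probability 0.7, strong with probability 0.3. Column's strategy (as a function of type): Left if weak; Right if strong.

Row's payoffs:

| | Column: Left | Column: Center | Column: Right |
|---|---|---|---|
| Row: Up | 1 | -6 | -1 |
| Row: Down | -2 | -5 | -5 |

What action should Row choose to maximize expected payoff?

E[Up] = 0.7·(1) + 0.3·(-1) = 0.4
E[Down] = 0.7·(-2) + 0.3·(-5) = -2.9
Best response: Up (0.4 is the largest).

Up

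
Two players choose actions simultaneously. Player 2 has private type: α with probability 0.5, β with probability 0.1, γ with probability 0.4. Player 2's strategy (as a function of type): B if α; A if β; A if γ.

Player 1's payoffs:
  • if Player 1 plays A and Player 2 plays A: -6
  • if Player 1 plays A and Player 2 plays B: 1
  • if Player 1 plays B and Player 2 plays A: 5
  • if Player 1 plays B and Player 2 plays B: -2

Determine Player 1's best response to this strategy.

Compute Player 1's expected payoff for each action, taking the expectation over Player 2's type.
E[A] = 0.5·(1) + 0.1·(-6) + 0.4·(-6) = -2.5
E[B] = 0.5·(-2) + 0.1·(5) + 0.4·(5) = 1.5
Best response: B (1.5 is the largest).

B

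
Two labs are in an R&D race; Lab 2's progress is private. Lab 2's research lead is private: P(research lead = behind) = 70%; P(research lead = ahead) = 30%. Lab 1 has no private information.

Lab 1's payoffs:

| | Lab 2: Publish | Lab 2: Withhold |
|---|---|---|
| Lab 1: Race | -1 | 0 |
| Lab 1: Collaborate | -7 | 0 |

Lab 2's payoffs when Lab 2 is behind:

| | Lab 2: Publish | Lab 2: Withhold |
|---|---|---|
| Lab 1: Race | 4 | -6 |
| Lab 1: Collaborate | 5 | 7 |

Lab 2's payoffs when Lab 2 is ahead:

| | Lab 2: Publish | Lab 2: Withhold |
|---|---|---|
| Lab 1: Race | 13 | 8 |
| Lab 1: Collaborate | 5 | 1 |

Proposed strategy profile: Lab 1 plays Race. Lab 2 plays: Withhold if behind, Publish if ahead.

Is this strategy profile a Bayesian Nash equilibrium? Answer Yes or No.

No

A profile is a BNE iff every type of every player is best-responding given beliefs about the other side.
Lab 1 plays Race: E[Race] = 0.7·(0) + 0.3·(-1) = -0.3; E[Collaborate] = -2.1. Best-responding. ✓
Lab 2 (research lead behind), facing Race: Publish gives 4, Withhold gives -6. Proposed Withhold is not best — profitable deviation exists. ✗
Lab 2 (research lead ahead), facing Race: Publish gives 13, Withhold gives 8. Proposed Publish is best. ✓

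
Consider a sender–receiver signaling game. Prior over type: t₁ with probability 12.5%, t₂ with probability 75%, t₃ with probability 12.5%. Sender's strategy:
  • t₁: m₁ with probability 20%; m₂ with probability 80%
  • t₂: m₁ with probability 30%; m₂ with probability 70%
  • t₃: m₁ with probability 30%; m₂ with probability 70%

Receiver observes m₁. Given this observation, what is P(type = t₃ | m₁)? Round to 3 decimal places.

0.130

Apply Bayes' rule using the sender's strategy as the likelihood.
P(m₁) = 0.125·0.2 + 0.75·0.3 + 0.125·0.3 = 0.2875
P(t₃ | m₁) = (0.125·0.3) / 0.2875 = 0.0375 / 0.2875 = 0.130435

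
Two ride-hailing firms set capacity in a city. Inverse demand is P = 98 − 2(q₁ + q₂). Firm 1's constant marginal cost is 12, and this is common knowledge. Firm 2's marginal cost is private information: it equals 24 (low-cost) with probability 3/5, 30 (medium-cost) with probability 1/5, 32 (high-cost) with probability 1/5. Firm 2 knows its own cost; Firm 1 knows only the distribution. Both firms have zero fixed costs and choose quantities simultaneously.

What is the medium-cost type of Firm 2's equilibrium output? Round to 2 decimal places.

Type-c best response for Firm 2: q₂(c) = (98 − c)/4 − q₁/2.
Firm 1 maximizes expected profit; its first-order condition is 98 − 4q₁ − 2E[q₂] − 12 = 0.
Substituting E[q₂] and solving: E[c₂] = 26.8, so q₁ = (98 − 2·12 + 26.8)/6 = 16.8.
q₂(medium-cost) = (98 − 30 − 2·16.8)/4 = 8.6.

8.60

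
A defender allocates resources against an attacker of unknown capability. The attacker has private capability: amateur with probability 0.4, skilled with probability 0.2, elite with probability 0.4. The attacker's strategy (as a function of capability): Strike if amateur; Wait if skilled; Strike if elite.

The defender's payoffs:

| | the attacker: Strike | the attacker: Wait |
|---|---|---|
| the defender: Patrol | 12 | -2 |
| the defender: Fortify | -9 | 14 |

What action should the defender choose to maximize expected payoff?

Patrol

Compute the defender's expected payoff for each action, taking the expectation over the attacker's type.
E[Patrol] = 0.4·(12) + 0.2·(-2) + 0.4·(12) = 9.2
E[Fortify] = 0.4·(-9) + 0.2·(14) + 0.4·(-9) = -4.4
Best response: Patrol (9.2 is the largest).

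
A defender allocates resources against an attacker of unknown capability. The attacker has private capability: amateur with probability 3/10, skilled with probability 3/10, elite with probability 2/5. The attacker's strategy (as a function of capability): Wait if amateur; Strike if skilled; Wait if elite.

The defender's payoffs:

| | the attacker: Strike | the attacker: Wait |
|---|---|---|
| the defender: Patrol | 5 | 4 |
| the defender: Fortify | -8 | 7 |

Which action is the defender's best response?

Patrol

E[Patrol] = 3/10·(4) + 3/10·(5) + 2/5·(4) = 43/10
E[Fortify] = 3/10·(7) + 3/10·(-8) + 2/5·(7) = 5/2
Best response: Patrol (43/10 is the largest).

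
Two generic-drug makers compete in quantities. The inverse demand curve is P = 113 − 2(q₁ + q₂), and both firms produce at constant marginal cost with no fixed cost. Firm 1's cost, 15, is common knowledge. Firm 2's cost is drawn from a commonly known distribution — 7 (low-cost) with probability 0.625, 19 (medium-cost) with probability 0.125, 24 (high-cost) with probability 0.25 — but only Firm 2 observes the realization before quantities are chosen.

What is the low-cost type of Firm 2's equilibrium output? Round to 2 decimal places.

Type-c best response for Firm 2: q₂(c) = (113 − c)/4 − q₁/2.
Firm 1 maximizes expected profit; its first-order condition is 113 − 4q₁ − 2E[q₂] − 15 = 0.
Substituting E[q₂] and solving: E[c₂] = 12.75, so q₁ = (113 − 2·15 + 12.75)/6 = 15.9583.
q₂(low-cost) = (113 − 7 − 2·15.9583)/4 = 18.5208.

18.52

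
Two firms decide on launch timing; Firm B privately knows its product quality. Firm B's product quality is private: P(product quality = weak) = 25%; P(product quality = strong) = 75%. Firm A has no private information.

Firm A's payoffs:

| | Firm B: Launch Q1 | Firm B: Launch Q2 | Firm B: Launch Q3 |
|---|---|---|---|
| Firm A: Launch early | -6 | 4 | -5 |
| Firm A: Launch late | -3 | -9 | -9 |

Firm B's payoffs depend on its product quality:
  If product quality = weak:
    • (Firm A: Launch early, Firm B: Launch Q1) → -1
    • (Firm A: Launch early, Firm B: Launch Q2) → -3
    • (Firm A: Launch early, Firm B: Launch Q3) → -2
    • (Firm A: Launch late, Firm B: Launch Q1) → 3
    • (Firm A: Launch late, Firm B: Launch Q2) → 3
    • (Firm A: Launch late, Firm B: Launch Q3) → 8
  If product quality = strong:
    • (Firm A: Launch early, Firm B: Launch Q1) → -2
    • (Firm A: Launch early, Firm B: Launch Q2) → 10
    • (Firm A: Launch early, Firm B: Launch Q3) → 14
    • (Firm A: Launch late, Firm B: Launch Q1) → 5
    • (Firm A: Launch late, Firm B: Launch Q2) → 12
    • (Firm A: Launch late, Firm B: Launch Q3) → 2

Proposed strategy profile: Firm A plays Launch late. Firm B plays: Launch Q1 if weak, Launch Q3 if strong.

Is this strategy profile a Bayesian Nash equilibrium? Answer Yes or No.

No

A profile is a BNE iff every type of every player is best-responding given beliefs about the other side.
Firm A plays Launch late: E[Launch late] = 0.25·(-3) + 0.75·(-9) = -7.5; E[Launch early] = -5.25. Not best-responding. ✗
Firm B (product quality weak), facing Launch late: Launch Q1 gives 3, Launch Q2 gives 3, Launch Q3 gives 8. Proposed Launch Q1 is not best — profitable deviation exists. ✗
Firm B (product quality strong), facing Launch late: Launch Q1 gives 5, Launch Q2 gives 12, Launch Q3 gives 2. Proposed Launch Q3 is not best — profitable deviation exists. ✗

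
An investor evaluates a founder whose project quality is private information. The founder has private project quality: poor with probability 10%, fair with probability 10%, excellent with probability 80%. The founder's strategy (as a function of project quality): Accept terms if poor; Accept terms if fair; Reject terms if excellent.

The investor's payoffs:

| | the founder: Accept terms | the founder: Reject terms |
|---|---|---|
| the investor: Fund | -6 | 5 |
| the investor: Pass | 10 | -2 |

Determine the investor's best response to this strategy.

E[Fund] = 0.1·(-6) + 0.1·(-6) + 0.8·(5) = 2.8
E[Pass] = 0.1·(10) + 0.1·(10) + 0.8·(-2) = 0.4
Best response: Fund (2.8 is the largest).

Fund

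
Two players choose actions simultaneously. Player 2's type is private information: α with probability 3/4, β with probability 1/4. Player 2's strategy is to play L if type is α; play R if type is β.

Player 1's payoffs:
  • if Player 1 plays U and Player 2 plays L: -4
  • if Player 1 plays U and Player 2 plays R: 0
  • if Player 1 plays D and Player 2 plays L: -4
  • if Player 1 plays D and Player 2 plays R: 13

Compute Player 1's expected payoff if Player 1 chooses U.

-3

Take the expectation over Player 2's type, weighting each type's action by its prior probability.
E[U] = 3/4·(-4) + 1/4·0 = (-3) + 0 = -3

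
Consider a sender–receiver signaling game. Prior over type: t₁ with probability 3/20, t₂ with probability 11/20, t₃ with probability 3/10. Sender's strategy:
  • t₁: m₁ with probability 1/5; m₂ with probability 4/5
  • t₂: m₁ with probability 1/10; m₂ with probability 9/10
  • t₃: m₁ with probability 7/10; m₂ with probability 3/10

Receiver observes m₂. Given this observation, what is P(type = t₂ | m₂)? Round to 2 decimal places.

0.70

Apply Bayes' rule using the sender's strategy as the likelihood.
P(m₂) = (3/20)·(4/5) + (11/20)·(9/10) + (3/10)·(3/10) = 141/200
P(t₂ | m₂) = ((11/20)·(9/10)) / (141/200) = (99/200) / (141/200) = 33/47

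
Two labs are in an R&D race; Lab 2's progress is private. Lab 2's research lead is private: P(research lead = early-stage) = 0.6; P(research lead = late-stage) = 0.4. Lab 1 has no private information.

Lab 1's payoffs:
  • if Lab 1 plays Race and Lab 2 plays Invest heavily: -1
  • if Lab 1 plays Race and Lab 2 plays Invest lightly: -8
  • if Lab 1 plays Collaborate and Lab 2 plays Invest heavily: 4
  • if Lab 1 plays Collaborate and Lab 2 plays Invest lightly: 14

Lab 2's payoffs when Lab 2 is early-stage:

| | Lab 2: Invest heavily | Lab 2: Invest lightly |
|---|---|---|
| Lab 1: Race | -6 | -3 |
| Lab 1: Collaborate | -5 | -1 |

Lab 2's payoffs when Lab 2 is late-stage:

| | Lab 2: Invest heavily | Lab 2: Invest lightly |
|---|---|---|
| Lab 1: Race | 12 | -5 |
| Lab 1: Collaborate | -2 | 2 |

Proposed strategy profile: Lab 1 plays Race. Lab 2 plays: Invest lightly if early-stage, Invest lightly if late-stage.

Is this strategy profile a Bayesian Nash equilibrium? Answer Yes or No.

No

A profile is a BNE iff every type of every player is best-responding given beliefs about the other side.
Lab 1 plays Race: E[Race] = 0.6·(-8) + 0.4·(-8) = -8; E[Collaborate] = 14. Not best-responding. ✗
Lab 2 (research lead early-stage), facing Race: Invest heavily gives -6, Invest lightly gives -3. Proposed Invest lightly is best. ✓
Lab 2 (research lead late-stage), facing Race: Invest heavily gives 12, Invest lightly gives -5. Proposed Invest lightly is not best — profitable deviation exists. ✗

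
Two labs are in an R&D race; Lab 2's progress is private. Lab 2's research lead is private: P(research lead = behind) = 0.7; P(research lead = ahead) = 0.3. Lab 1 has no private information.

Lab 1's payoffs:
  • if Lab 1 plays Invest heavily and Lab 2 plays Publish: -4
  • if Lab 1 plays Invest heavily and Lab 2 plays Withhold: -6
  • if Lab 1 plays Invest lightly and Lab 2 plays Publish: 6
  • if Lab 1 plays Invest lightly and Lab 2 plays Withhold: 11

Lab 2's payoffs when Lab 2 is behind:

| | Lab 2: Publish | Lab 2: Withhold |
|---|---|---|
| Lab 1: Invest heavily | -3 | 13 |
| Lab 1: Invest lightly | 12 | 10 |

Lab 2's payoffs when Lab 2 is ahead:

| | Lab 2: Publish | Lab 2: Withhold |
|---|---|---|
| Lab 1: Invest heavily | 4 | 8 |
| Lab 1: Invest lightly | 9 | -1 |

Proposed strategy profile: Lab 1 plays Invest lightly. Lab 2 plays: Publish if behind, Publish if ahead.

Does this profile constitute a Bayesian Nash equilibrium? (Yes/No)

Yes

Lab 1 plays Invest lightly: E[Invest lightly] = 0.7·(6) + 0.3·(6) = 6; E[Invest heavily] = -4. Best-responding. ✓
Lab 2 (research lead behind), facing Invest lightly: Publish gives 12, Withhold gives 10. Proposed Publish is best. ✓
Lab 2 (research lead ahead), facing Invest lightly: Publish gives 9, Withhold gives -1. Proposed Publish is best. ✓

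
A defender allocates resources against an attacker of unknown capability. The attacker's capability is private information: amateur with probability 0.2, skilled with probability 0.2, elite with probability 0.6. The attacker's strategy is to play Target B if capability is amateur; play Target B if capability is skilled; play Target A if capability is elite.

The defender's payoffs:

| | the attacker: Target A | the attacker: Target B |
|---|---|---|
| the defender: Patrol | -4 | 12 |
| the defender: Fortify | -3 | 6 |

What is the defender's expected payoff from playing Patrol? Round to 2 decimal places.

E[Patrol] = 0.2·12 + 0.2·12 + 0.6·(-4) = 2.4 + 2.4 + (-2.4) = 2.4

2.40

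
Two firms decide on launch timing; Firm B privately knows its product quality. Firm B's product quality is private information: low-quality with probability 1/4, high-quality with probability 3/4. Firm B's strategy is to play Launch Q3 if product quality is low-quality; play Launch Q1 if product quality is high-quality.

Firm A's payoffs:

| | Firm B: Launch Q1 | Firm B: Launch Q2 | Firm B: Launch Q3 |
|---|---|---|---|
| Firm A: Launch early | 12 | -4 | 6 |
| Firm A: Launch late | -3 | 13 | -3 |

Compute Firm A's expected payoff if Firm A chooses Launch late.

E[Launch late] = 1/4·(-3) + 3/4·(-3) = (-3/4) + (-9/4) = -3

-3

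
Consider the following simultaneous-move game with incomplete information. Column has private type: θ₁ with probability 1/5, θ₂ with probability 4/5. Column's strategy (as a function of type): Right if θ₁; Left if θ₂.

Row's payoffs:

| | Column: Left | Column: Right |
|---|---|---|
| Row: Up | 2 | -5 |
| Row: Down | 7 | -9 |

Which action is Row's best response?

Down

E[Up] = 1/5·(-5) + 4/5·(2) = 3/5
E[Down] = 1/5·(-9) + 4/5·(7) = 19/5
Best response: Down (19/5 is the largest).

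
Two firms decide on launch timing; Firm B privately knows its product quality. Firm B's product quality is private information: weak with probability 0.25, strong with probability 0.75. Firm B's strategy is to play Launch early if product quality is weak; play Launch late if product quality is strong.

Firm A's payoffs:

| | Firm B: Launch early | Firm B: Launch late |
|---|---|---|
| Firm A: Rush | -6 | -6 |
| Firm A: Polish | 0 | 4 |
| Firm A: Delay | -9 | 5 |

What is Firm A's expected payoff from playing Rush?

-6

E[Rush] = 0.25·(-6) + 0.75·(-6) = (-1.5) + (-4.5) = -6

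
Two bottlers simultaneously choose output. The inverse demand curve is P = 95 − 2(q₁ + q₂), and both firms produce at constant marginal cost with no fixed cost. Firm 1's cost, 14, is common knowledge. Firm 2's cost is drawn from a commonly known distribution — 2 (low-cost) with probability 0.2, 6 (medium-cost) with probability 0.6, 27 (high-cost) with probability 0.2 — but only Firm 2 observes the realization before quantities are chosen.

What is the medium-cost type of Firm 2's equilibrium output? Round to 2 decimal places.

Type-c best response for Firm 2: q₂(c) = (95 − c)/4 − q₁/2.
Firm 1 maximizes expected profit; its first-order condition is 95 − 4q₁ − 2E[q₂] − 14 = 0.
Substituting E[q₂] and solving: E[c₂] = 9.4, so q₁ = (95 − 2·14 + 9.4)/6 = 12.7333.
q₂(medium-cost) = (95 − 6 − 2·12.7333)/4 = 15.8833.

15.88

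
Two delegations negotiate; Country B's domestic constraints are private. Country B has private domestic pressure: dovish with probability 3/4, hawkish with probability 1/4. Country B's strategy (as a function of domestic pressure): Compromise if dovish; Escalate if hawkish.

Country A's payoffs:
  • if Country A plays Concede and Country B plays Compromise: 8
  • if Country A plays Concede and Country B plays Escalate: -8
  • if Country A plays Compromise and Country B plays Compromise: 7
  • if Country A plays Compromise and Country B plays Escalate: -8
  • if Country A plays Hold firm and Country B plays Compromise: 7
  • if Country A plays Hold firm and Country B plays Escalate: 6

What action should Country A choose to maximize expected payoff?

Compute Country A's expected payoff for each action, taking the expectation over Country B's type.
E[Concede] = 3/4·(8) + 1/4·(-8) = 4
E[Compromise] = 3/4·(7) + 1/4·(-8) = 13/4
E[Hold firm] = 3/4·(7) + 1/4·(6) = 27/4
Best response: Hold firm (27/4 is the largest).

Hold firm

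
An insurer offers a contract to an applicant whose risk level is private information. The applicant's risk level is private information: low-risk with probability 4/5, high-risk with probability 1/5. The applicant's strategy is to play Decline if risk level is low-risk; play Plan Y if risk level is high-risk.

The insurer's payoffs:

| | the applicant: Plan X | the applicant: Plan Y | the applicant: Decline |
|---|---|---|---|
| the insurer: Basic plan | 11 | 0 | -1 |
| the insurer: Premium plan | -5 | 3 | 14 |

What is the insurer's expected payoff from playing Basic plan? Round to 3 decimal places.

-0.800

E[Basic plan] = 4/5·(-1) + 1/5·0 = (-4/5) + 0 = -4/5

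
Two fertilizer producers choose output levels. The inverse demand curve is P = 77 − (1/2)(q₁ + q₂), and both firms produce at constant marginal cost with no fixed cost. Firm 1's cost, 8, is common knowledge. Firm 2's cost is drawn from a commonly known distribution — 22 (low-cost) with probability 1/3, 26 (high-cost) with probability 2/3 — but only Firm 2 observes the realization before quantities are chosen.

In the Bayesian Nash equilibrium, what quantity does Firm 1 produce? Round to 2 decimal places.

Type-c best response for Firm 2: q₂(c) = (77 − c) − q₁/2.
Firm 1 maximizes expected profit; its first-order condition is 77 − q₁ − (1/2)E[q₂] − 8 = 0.
Substituting E[q₂] and solving: E[c₂] = 24.6667, so q₁ = (77 − 2·8 + 24.6667)/(3/2) = 57.1111.

57.11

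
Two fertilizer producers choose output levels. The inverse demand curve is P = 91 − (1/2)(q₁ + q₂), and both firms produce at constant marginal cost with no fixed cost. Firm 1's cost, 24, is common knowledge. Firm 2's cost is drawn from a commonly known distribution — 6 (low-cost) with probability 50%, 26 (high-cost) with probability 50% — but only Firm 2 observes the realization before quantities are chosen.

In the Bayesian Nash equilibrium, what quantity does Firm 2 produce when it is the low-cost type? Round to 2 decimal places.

65.33

Firm 2 with cost c maximizes (91 − (1/2)(q₁+q₂) − c)·q₂, giving q₂(c) = (91 − c − (1/2)q₁).
E[c₂] = 0.5·6 + 0.5·26 = 16
Firm 1's FOC against E[q₂] yields q₁ = (91 − 2·24 + E[c₂])/(3/2) = (91 − 48 + 16)/(3/2) = 39.3333.
q₂(low-cost) = (91 − 6 − (1/2)·39.3333) = 65.3333.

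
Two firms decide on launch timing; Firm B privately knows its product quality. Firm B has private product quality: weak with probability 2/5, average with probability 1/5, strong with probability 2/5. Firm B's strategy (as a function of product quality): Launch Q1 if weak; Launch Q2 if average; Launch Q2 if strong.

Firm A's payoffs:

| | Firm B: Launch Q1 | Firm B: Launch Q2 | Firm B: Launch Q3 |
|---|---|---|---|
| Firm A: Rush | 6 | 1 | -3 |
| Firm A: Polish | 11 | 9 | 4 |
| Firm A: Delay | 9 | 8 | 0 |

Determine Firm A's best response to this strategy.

Polish

E[Rush] = 2/5·(6) + 1/5·(1) + 2/5·(1) = 3
E[Polish] = 2/5·(11) + 1/5·(9) + 2/5·(9) = 49/5
E[Delay] = 2/5·(9) + 1/5·(8) + 2/5·(8) = 42/5
Best response: Polish (49/5 is the largest).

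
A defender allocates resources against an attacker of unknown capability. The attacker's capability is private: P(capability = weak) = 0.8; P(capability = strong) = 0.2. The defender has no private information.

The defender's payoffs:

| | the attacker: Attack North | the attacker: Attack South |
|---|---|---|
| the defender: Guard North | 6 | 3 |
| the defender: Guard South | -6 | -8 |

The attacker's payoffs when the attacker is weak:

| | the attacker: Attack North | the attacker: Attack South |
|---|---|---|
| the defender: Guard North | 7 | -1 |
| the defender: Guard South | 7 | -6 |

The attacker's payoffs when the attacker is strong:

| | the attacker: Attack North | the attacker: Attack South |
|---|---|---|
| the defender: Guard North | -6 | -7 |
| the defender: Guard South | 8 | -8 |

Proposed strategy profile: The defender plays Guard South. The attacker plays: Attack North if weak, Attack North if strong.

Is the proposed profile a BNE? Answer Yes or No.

The defender plays Guard South: E[Guard South] = 0.8·(-6) + 0.2·(-6) = -6; E[Guard North] = 6. Not best-responding. ✗
The attacker (capability weak), facing Guard South: Attack North gives 7, Attack South gives -6. Proposed Attack North is best. ✓
The attacker (capability strong), facing Guard South: Attack North gives 8, Attack South gives -8. Proposed Attack North is best. ✓

No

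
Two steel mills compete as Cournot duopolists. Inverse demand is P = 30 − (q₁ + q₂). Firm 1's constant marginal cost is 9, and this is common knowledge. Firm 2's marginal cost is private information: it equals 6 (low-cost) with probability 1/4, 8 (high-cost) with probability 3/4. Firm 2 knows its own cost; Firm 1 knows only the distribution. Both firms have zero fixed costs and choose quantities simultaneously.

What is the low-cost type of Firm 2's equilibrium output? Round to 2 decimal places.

Firm 2 with cost c maximizes (30 − (q₁+q₂) − c)·q₂, giving q₂(c) = (30 − c − q₁)/2.
E[c₂] = 1/4·6 + 3/4·8 = 7.5
Firm 1's FOC against E[q₂] yields q₁ = (30 − 2·9 + E[c₂])/3 = (30 − 18 + 7.5)/3 = 6.5.
q₂(low-cost) = (30 − 6 − 6.5)/2 = 8.75.

8.75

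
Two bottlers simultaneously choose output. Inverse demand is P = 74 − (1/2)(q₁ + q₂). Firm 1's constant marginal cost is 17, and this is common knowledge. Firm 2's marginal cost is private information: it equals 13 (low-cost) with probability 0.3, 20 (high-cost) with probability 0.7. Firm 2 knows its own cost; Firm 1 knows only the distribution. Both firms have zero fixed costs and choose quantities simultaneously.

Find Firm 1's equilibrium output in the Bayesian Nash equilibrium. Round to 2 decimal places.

38.60

Type-c best response for Firm 2: q₂(c) = (74 − c) − q₁/2.
Firm 1 maximizes expected profit; its first-order condition is 74 − q₁ − (1/2)E[q₂] − 17 = 0.
Substituting E[q₂] and solving: E[c₂] = 17.9, so q₁ = (74 − 2·17 + 17.9)/(3/2) = 38.6.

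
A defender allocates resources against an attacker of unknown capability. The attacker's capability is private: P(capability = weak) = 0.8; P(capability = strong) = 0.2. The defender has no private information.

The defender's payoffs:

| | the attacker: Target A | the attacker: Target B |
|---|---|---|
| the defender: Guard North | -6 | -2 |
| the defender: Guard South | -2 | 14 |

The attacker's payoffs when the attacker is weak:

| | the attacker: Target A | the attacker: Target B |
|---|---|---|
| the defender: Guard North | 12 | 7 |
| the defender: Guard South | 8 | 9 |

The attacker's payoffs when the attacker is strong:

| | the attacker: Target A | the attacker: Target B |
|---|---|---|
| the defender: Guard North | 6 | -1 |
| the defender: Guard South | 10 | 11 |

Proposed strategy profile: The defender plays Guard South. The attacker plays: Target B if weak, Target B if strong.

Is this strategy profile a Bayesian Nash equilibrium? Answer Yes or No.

The defender plays Guard South: E[Guard South] = 0.8·(14) + 0.2·(14) = 14; E[Guard North] = -2. Best-responding. ✓
The attacker (capability weak), facing Guard South: Target A gives 8, Target B gives 9. Proposed Target B is best. ✓
The attacker (capability strong), facing Guard South: Target A gives 10, Target B gives 11. Proposed Target B is best. ✓

Yes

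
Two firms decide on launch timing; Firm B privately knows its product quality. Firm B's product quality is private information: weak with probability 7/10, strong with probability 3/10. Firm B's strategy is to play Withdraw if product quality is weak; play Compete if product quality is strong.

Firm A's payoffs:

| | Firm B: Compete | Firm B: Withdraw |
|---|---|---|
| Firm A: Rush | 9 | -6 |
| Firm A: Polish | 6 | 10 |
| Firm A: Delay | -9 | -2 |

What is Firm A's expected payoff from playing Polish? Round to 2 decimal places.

E[Polish] = 7/10·10 + 3/10·6 = 7 + 9/5 = 44/5

8.80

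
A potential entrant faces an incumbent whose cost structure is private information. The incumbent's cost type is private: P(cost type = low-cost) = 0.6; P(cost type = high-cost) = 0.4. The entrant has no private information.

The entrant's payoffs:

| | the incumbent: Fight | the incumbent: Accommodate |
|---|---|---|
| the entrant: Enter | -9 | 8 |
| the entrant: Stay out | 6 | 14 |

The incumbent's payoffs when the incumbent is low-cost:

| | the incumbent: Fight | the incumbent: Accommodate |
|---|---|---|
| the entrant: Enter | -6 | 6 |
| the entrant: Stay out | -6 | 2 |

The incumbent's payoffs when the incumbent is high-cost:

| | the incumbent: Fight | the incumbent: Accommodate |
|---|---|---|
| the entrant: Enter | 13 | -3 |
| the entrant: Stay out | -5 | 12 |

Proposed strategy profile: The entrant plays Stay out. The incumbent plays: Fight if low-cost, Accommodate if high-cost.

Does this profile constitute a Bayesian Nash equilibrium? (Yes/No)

The entrant plays Stay out: E[Stay out] = 0.6·(6) + 0.4·(14) = 9.2; E[Enter] = -2.2. Best-responding. ✓
The incumbent (cost type low-cost), facing Stay out: Fight gives -6, Accommodate gives 2. Proposed Fight is not best — profitable deviation exists. ✗
The incumbent (cost type high-cost), facing Stay out: Fight gives -5, Accommodate gives 12. Proposed Accommodate is best. ✓

No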